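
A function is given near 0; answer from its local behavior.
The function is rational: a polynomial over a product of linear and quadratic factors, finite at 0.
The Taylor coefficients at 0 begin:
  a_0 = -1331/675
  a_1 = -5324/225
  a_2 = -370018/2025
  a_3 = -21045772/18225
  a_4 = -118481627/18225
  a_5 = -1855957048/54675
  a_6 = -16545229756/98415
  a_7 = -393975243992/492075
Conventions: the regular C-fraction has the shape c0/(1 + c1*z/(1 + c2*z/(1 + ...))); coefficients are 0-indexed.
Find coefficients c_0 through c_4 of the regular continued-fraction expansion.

The regular C-fraction coefficients are [-1331/675, -12, 77/18, -319/126, 1507/1827].

Taylor coefficients (read off): a_0 = -1331/675, a_1 = -5324/225, a_2 = -370018/2025, a_3 = -21045772/18225, a_4 = -118481627/18225.
c0 = a_0 = -1331/675. Peel one level at a time: if S = 1 + c*z/S' with S'(0) = 1, then c is the z-coefficient of S and S' = c*z/(S - 1).
S_1 = c0/f = 1 + (-12)*z + (154/3)*z^2 + ...; c1 = -12.
S_2 = c1*z/(S_1 - 1) = 1 + (77/18)*z + (3509/324)*z^2 + ...; c2 = 77/18.
S_3 = c2*z/(S_2 - 1) = 1 + (-319/126)*z + (16577/7938)*z^2 + ...; c3 = -319/126.
S_4 = c3*z/(S_3 - 1) = 1 + (1507/1827)*z + ...; c4 = 1507/1827.


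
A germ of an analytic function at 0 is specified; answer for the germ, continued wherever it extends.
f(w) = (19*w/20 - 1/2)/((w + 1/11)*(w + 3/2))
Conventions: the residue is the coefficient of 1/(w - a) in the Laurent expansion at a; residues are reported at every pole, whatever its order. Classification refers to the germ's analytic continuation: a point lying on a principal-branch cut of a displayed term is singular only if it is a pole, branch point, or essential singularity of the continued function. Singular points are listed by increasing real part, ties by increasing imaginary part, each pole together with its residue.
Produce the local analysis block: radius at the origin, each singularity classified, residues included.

Radius of convergence at 0: 1/11.
At -3/2: a pole of order 1; residue 847/620.
At -1/11: a pole of order 1; residue -129/310.

Denominator factor (w + 3/2): pole of order 1 at -3/2, modulus 3/2.
Denominator factor (w + 1/11): pole of order 1 at -1/11, modulus 1/11.
The radius of convergence is the smallest modulus among the singular points: 1/11.
At the order-1 pole -3/2 set g(w) = (w - (-3/2))*f(w) = (19*w/20 - 1/2)/(w + 1/11).
Simple pole: residue = g(a) at a = -3/2, which is 847/620.
At the order-1 pole -1/11 set g(w) = (w - (-1/11))*f(w) = (19*w/20 - 1/2)/(w + 3/2).
Simple pole: residue = g(a) at a = -1/11, which is -129/310.
List the singular points by increasing real part (a conjugate pair: the negative imaginary part first).


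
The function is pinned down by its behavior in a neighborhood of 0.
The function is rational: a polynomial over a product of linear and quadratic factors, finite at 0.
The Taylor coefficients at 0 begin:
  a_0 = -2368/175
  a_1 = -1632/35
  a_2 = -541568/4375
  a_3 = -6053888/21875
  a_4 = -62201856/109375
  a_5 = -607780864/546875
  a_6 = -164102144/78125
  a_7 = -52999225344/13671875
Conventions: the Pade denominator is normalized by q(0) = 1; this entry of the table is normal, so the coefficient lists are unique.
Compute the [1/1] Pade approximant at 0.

Taylor coefficients needed (read off): a_0 = -2368/175, a_1 = -1632/35, a_2 = -541568/4375.
Write the denominator as Q(σ) = 1 + q1*σ. Requiring Q*f - P = O(σ^3) with deg P <= 1 kills the coefficients of σ^2..σ^2 in Q*f:
  σ^2: a_2 + q1*a_1 = 0, i.e. -541568/4375 + (-1632/35)*q1 = 0.
Solving this linear system: q1 = -16924/6375.
The numerator is Q*f truncated at degree 1: P0 = a_0 = -2368/175; P1 = a_1 + q1*a_0 = -11943968/1115625.

The Pade approximant has numerator coefficients [-2368/175, -11943968/1115625]; denominator coefficients [1, -16924/6375].


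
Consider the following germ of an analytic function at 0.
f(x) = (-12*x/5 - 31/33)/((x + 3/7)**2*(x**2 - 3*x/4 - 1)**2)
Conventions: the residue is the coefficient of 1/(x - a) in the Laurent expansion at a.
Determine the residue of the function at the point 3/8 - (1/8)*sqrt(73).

The residue is 305291952/50197015 + (177823537808/267499892935)*sqrt(73).

The factor x**2 - 3*x/4 - 1 splits as (x - a)(x - a') with a = 3/8 - (1/8)*sqrt(73), a' = 3/8 + (1/8)*sqrt(73). At the order-2 pole a set g(x) = (x - a)^2*f(x) = [(-12*x/5 - 31/33)/(x + 3/7)**2] / (x - a')^2.
Order-2 pole: residue = g'(a); g'(3/8 - (1/8)*sqrt(73)) = 305291952/50197015 + (177823537808/267499892935)*sqrt(73), so the residue is 305291952/50197015 + (177823537808/267499892935)*sqrt(73).


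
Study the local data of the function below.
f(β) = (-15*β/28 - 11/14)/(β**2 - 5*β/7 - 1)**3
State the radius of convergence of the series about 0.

The radius of convergence is -5/14 + (1/14)*sqrt(221).

Denominator factor (β**2 - 5*β/7 - 1)^3: discriminant 221/49, real irrational roots 5/14 + (1/14)*sqrt(221) and 5/14 - (1/14)*sqrt(221); poles of order 3, moduli 5/14 + (1/14)*sqrt(221) and -5/14 + (1/14)*sqrt(221).
The radius of convergence is the smallest modulus among the singular points: -5/14 + (1/14)*sqrt(221).


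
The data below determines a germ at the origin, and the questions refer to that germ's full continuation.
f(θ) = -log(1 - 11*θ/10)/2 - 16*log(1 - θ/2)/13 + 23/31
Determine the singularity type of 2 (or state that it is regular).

The term (-16/13)*log(1 - θ/(2)) has argument 1 - 2/(2) = 0 at 2: a logarithmic (infinitely-sheeted) branch point; the remaining terms are analytic or single-valued there.

The point is a logarithmic branch point.


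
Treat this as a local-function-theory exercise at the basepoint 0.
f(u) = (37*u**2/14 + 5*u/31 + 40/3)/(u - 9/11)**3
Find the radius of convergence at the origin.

The radius of convergence is 9/11.

Denominator factor (u - 9/11)^3: pole of order 3 at 9/11, modulus 9/11.
The radius of convergence is the smallest modulus among the singular points: 9/11.


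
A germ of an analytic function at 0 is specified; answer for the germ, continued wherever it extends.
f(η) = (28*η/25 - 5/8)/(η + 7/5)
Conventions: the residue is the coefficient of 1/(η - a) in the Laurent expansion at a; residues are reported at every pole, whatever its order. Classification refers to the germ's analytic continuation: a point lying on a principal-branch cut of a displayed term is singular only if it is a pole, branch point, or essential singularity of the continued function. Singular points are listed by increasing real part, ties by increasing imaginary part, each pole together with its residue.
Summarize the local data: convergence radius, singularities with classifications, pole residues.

Radius of convergence at 0: 7/5.
At -7/5: a pole of order 1; residue -2193/1000.

Denominator factor (η + 7/5): pole of order 1 at -7/5, modulus 7/5.
The radius of convergence is the smallest modulus among the singular points: 7/5.
At the order-1 pole -7/5 set g(η) = (η - (-7/5))*f(η) = 28*η/25 - 5/8.
Simple pole: residue = g(a) at a = -7/5, which is -2193/1000.


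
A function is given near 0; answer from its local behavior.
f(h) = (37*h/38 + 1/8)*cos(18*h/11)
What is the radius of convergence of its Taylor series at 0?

The factor cos(18*h/11) is entire and contributes no finite singular point.
The polynomial part has no poles.
No finite singular points: the Taylor series at 0 converges everywhere.

The radius of convergence is infinite.


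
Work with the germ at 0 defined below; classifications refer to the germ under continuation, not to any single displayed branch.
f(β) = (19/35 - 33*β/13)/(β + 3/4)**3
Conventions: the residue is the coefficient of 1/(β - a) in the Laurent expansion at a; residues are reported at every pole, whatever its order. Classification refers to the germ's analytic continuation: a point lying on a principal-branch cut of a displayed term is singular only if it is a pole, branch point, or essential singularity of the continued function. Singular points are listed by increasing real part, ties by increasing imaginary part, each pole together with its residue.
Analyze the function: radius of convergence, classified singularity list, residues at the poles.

Denominator factor (β + 3/4)^3: pole of order 3 at -3/4, modulus 3/4.
The radius of convergence is the smallest modulus among the singular points: 3/4.
At the order-3 pole -3/4 set g(β) = (β - (-3/4))^3*f(β) = 19/35 - 33*β/13.
Order-3 pole: residue = g''(a)/2; g''(-3/4) = 0, so the residue is 0.

Radius of convergence at 0: 3/4.
At -3/4: a pole of order 3; residue 0.


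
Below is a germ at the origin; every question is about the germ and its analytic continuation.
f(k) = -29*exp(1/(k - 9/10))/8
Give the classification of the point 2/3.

The point is a regular point.

There is no denominator, hence no pole anywhere.
The essential point of exp(1/(k - (9/10))) is 9/10, not 2/3.
So the germ continues analytically to 2/3.


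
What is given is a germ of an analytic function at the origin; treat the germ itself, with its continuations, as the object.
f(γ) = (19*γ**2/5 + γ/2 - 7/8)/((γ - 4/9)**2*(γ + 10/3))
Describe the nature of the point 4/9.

The point is a pole of order 2.

The denominator factor γ - 4/9 vanishes at 4/9 and appears to the power 2; the numerator there equals 317/3240, nonzero, and no other factor vanishes.
Hence a pole whose order is the multiplicity, 2.


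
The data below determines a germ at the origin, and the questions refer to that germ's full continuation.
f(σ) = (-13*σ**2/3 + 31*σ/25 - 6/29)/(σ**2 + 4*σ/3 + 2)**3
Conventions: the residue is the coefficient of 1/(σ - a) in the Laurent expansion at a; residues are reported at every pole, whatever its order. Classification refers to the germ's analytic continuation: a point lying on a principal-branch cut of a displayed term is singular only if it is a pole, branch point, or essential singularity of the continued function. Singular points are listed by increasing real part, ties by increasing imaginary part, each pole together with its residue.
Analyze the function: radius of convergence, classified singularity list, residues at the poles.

Radius of convergence at 0: sqrt(2).
At (-2/3) - ((1/3)*sqrt(14))*i: a pole of order 3; residue -((196551/2273600)*sqrt(14))*i.
At (-2/3) + ((1/3)*sqrt(14))*i: a pole of order 3; residue ((196551/2273600)*sqrt(14))*i.


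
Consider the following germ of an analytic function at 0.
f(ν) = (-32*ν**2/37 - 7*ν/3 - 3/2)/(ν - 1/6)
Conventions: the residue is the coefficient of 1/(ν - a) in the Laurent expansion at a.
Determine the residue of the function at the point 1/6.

At the order-1 pole 1/6 set g(ν) = (ν - (1/6))*f(ν) = -32*ν**2/37 - 7*ν/3 - 3/2.
Simple pole: residue = g(a) at a = 1/6, which is -637/333.

The residue is -637/333.


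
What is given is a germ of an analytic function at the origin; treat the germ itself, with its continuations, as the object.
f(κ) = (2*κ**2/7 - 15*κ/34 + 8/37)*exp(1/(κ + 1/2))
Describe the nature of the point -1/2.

The exponent 1/(κ - (-1/2)) has a pole at -1/2, so exp(1/(κ - (-1/2))) takes every nonzero value near it: an essential singularity (not a pole of any order).

The point is an essential singularity.


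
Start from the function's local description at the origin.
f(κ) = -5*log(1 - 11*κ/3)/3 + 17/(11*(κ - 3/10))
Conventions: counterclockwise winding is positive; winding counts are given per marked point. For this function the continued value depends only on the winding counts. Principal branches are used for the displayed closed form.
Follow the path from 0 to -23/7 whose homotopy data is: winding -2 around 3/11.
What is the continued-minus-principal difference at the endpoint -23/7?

Continued minus principal equals (20/3)*pi*i.

The rational part is single-valued and drops out of the difference; each branch term changes only by its own monodromy.
(-5/3)*log(1 - κ/(3/11)): each positive loop around 3/11 adds 2*pi*i to the log, so winding -2 contributes (-5/3)*(-2)*2*pi*i = (20/3)*pi*i.
Summing the contributions at κ = -23/7 gives (20/3)*pi*i.


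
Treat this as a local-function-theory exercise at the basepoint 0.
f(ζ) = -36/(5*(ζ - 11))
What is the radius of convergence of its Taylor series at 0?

Denominator factor (ζ - 11): pole of order 1 at 11, modulus 11.
The radius of convergence is the smallest modulus among the singular points: 11.

The radius of convergence is 11.


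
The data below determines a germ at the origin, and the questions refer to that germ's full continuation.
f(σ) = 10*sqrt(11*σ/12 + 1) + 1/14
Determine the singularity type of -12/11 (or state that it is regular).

The point is an algebraic (square-root) branch point.

The term (10)*sqrt(1 - σ/(-12/11)) has argument 1 - -12/11/(-12/11) = 0 at -12/11: a square-root (algebraic, two-sheeted) branch point; the remaining terms are analytic or single-valued there.


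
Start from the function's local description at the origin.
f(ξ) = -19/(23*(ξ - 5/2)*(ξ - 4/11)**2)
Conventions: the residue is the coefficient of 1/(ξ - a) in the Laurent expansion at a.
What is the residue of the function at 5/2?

At the order-1 pole 5/2 set g(ξ) = (ξ - (5/2))*f(ξ) = -19/(23*(ξ - 4/11)**2).
Simple pole: residue = g(a) at a = 5/2, which is -9196/50807.

The residue is -9196/50807.


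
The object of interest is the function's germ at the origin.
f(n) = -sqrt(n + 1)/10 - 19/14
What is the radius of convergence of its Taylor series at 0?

Branch term (-1/10)*sqrt(1 - n/(-1)): its argument vanishes at n = -1, a square-root branch point, modulus 1.
The radius of convergence is the smallest modulus among the singular points: 1.

The radius of convergence is 1.


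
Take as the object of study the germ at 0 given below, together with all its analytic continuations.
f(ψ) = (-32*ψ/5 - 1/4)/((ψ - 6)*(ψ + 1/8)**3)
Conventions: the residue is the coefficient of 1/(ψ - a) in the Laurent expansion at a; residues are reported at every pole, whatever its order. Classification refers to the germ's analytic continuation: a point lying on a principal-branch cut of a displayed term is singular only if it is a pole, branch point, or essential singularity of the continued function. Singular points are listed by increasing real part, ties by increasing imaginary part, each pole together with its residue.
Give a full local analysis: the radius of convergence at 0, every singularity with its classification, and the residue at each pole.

Radius of convergence at 0: 1/8.
At -1/8: a pole of order 3; residue 98944/588245.
At 6: a pole of order 1; residue -98944/588245.

Denominator factor (ψ - 6): pole of order 1 at 6, modulus 6.
Denominator factor (ψ + 1/8)^3: pole of order 3 at -1/8, modulus 1/8.
The radius of convergence is the smallest modulus among the singular points: 1/8.
At the order-3 pole -1/8 set g(ψ) = (ψ - (-1/8))^3*f(ψ) = (-32*ψ/5 - 1/4)/(ψ - 6).
Order-3 pole: residue = g''(a)/2; g''(-1/8) = 197888/588245, so the residue is 98944/588245.
At the order-1 pole 6 set g(ψ) = (ψ - (6))*f(ψ) = (-32*ψ/5 - 1/4)/(ψ + 1/8)**3.
Simple pole: residue = g(a) at a = 6, which is -98944/588245.
List the singular points by increasing real part (a conjugate pair: the negative imaginary part first).


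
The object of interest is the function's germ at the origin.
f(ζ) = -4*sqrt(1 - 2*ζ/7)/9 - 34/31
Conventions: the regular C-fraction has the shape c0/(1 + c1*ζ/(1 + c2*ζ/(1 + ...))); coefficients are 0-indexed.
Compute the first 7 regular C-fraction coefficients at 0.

The regular C-fraction coefficients are [-430/279, 62/1505, -339/3010, -215/4746, -463/4746, -339/6482, -587/6482].

Taylor coefficients (expand at 0): a_0 = -430/279, a_1 = 4/63, a_2 = 2/441, a_3 = 2/3087, a_4 = 5/43218, a_5 = 1/43218, a_6 = 1/201684.
c0 = a_0 = -430/279. Peel one level at a time: if S = 1 + c*ζ/S' with S'(0) = 1, then c is the ζ-coefficient of S and S' = c*ζ/(S - 1).
S_1 = c0/f = 1 + (62/1505)*ζ + (10509/2265025)*ζ^2 + ...; c1 = 62/1505.
S_2 = c1*ζ/(S_1 - 1) = 1 + (-339/3010)*ζ + (-1/196)*ζ^2 + ...; c2 = -339/3010.
S_3 = c2*ζ/(S_2 - 1) = 1 + (-215/4746)*ζ + (-99545/22524516)*ζ^2 + ...; c3 = -215/4746.
S_4 = c3*ζ/(S_3 - 1) = 1 + (-463/4746)*ζ + (-1/196)*ζ^2 + ...; c4 = -463/4746.
S_5 = c4*ζ/(S_4 - 1) = 1 + (-339/6482)*ζ + (-198993/42016324)*ζ^2 + ...; c5 = -339/6482.
S_6 = c5*ζ/(S_5 - 1) = 1 + (-587/6482)*ζ + ...; c6 = -587/6482.


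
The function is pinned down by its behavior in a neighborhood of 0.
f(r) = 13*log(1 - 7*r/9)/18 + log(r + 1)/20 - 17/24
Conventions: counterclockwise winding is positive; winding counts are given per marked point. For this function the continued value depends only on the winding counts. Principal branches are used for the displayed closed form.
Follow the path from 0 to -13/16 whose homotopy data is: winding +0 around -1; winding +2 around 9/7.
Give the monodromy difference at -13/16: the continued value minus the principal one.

The rational part is single-valued and drops out of the difference; each branch term changes only by its own monodromy.
(13/18)*log(1 - r/(9/7)): each positive loop around 9/7 adds 2*pi*i to the log, so winding +2 contributes (13/18)*(2)*2*pi*i = (26/9)*pi*i.
(1/20)*log(1 - r/(-1)): winding 0 around -1, so this term returns to its principal value, contribution 0.
Summing the contributions at r = -13/16 gives (26/9)*pi*i.

Continued minus principal equals (26/9)*pi*i.


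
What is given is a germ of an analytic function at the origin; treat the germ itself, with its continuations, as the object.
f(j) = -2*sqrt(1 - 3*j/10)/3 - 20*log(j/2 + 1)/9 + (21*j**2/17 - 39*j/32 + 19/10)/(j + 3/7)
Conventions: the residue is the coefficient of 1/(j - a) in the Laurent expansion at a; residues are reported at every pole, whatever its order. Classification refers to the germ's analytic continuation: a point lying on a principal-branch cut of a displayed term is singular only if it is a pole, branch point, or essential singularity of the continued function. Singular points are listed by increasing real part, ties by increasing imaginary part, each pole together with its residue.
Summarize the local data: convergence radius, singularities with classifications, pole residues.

Denominator factor (j + 3/7): pole of order 1 at -3/7, modulus 3/7.
Branch term (-2/3)*sqrt(1 - j/(10/3)): its argument vanishes at j = 10/3, a square-root branch point, modulus 10/3.
Branch term (-20/9)*log(1 - j/(-2)): its argument vanishes at j = -2, a logarithmic branch point, modulus 2.
The radius of convergence is the smallest modulus among the singular points: 3/7.
The branch terms are analytic at -3/7 and contribute nothing to the residue; only the rational part matters.
At the order-1 pole -3/7 set g(j) = (j - (-3/7))*(rational part) = 21*j**2/17 - 39*j/32 + 19/10.
Simple pole: residue = g(a) at a = -3/7, which is 50441/19040.
List the singular points by increasing real part (a conjugate pair: the negative imaginary part first).

Radius of convergence at 0: 3/7.
At -2: a logarithmic branch point.
At -3/7: a pole of order 1; residue 50441/19040.
At 10/3: an algebraic (square-root) branch point.


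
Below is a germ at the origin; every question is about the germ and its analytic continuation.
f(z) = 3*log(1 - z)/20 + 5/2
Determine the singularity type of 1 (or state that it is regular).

The term (3/20)*log(1 - z/(1)) has argument 1 - 1/(1) = 0 at 1: a logarithmic (infinitely-sheeted) branch point; the remaining terms are analytic or single-valued there.

The point is a logarithmic branch point.


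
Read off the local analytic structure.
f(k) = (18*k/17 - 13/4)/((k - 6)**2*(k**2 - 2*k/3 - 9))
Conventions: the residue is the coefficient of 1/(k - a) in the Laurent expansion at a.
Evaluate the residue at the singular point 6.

At the order-2 pole 6 set g(k) = (k - (6))^2*f(k) = (18*k/17 - 13/4)/(k**2 - 2*k/3 - 9).
Order-2 pole: residue = g'(a); g'(6) = -1103/53958, so the residue is -1103/53958.

The residue is -1103/53958.


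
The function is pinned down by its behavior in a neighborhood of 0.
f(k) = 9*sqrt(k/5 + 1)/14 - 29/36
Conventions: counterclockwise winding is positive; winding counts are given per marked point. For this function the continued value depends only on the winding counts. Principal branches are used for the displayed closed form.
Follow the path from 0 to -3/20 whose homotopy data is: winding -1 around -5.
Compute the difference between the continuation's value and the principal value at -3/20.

The rational part is single-valued and drops out of the difference; each branch term changes only by its own monodromy.
(9/14)*sqrt(1 - k/(-5)): winding -1 is odd, the square root flips sign, contributing -2*(9/14)*sqrt(1 - (-3/20)/(-5)) = -2*(9/14)*sqrt(97/100) = -(9/70)*sqrt(97).
Summing the contributions at k = -3/20 gives -(9/70)*sqrt(97).

Continued minus principal equals -(9/70)*sqrt(97).


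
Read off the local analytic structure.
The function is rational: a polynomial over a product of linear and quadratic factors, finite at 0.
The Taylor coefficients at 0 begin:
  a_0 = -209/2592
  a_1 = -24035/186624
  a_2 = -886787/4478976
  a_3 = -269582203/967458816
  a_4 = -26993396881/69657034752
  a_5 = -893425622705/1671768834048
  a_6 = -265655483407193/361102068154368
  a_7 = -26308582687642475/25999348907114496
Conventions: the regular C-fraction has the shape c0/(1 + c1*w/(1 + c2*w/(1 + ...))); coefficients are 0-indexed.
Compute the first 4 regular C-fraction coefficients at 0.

The regular C-fraction coefficients are [-209/2592, -115/72, 62/1035, -213949/64170].

Taylor coefficients (read off): a_0 = -209/2592, a_1 = -24035/186624, a_2 = -886787/4478976, a_3 = -269582203/967458816.
c0 = a_0 = -209/2592. Peel one level at a time: if S = 1 + c*w/S' with S'(0) = 1, then c is the w-coefficient of S and S' = c*w/(S - 1).
S_1 = c0/f = 1 + (-115/72)*w + (31/324)*w^2 + ...; c1 = -115/72.
S_2 = c1*w/(S_1 - 1) = 1 + (62/1035)*w + (213949/1071225)*w^2 + ...; c2 = 62/1035.
S_3 = c2*w/(S_2 - 1) = 1 + (-213949/64170)*w + ...; c3 = -213949/64170.


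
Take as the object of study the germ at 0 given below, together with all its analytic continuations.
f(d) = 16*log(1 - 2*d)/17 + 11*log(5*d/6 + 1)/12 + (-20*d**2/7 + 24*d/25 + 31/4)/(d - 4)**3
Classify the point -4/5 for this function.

Denominator factors: d - 4 = -24/5 at d = -4/5 — none vanishes.
Branch term log(1 - d/(1/2)): argument at -4/5 is 13/5, nonzero, so -4/5 is not its branch point (a point on a principal cut is still regular for the continued germ).
Branch term log(1 - d/(-6/5)): argument at -4/5 is 1/3, nonzero, so -4/5 is not its branch point (a point on a principal cut is still regular for the continued germ).
So the germ continues analytically to -4/5.

The point is a regular point.


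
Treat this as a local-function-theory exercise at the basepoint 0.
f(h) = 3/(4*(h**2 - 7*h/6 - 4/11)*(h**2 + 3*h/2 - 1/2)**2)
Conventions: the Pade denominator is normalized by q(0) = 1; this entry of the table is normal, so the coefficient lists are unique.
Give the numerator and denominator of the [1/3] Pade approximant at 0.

The Pade approximant has numerator coefficients [-33/4, 11385/2138]; denominator coefficients [1, -88183/25656, -64987/4276, 1424281/25656].

Taylor coefficients needed (expand at 0): a_0 = -33/4, a_1 = -737/32, a_2 = -157091/768, a_3 = -10968617/18432, a_4 = -1714404923/442368.
Write the denominator as Q(h) = 1 + q1*h + q2*h^2 + q3*h^3. Requiring Q*f - P = O(h^5) with deg P <= 1 kills the coefficients of h^2..h^4 in Q*f:
  h^2: a_2 + q1*a_1 + q2*a_0 = 0, i.e. -157091/768 + (-737/32)*q1 + (-33/4)*q2 = 0.
  h^3: a_3 + q1*a_2 + q2*a_1 + q3*a_0 = 0, i.e. -10968617/18432 + (-157091/768)*q1 + (-737/32)*q2 + (-33/4)*q3 = 0.
  h^4: a_4 + q1*a_3 + q2*a_2 + q3*a_1 = 0, i.e. -1714404923/442368 + (-10968617/18432)*q1 + (-157091/768)*q2 + (-737/32)*q3 = 0.
Solving this linear system: q1 = -88183/25656, q2 = -64987/4276, q3 = 1424281/25656.
The numerator is Q*f truncated at degree 1: P0 = a_0 = -33/4; P1 = a_1 + q1*a_0 = 11385/2138.


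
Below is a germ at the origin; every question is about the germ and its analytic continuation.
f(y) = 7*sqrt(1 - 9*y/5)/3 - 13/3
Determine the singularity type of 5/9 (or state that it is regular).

The term (7/3)*sqrt(1 - y/(5/9)) has argument 1 - 5/9/(5/9) = 0 at 5/9: a square-root (algebraic, two-sheeted) branch point; the remaining terms are analytic or single-valued there.

The point is an algebraic (square-root) branch point.


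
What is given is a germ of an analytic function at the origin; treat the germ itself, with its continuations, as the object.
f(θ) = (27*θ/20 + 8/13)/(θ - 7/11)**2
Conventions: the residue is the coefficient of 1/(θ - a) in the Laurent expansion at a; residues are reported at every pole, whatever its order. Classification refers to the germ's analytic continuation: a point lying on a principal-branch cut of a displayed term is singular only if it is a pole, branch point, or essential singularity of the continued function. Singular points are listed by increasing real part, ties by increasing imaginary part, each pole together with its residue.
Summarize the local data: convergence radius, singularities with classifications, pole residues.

Radius of convergence at 0: 7/11.
At 7/11: a pole of order 2; residue 27/20.

Denominator factor (θ - 7/11)^2: pole of order 2 at 7/11, modulus 7/11.
The radius of convergence is the smallest modulus among the singular points: 7/11.
At the order-2 pole 7/11 set g(θ) = (θ - (7/11))^2*f(θ) = 27*θ/20 + 8/13.
Order-2 pole: residue = g'(a); g'(7/11) = 27/20, so the residue is 27/20.


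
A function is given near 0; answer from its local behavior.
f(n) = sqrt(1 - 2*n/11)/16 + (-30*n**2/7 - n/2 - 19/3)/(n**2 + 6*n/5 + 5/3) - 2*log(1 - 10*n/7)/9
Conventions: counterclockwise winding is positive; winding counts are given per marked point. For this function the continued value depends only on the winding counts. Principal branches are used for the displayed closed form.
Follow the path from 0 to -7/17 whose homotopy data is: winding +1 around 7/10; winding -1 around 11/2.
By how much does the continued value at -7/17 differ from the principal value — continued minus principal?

The rational part is single-valued and drops out of the difference; each branch term changes only by its own monodromy.
(1/16)*sqrt(1 - n/(11/2)): winding -1 is odd, the square root flips sign, contributing -2*(1/16)*sqrt(1 - (-7/17)/(11/2)) = -2*(1/16)*sqrt(201/187) = -(1/1496)*sqrt(37587).
(-2/9)*log(1 - n/(7/10)): each positive loop around 7/10 adds 2*pi*i to the log, so winding +1 contributes (-2/9)*(1)*2*pi*i = -(4/9)*pi*i.
Summing the contributions at n = -7/17 gives (-(1/1496)*sqrt(37587)) - ((4/9)*pi)*i.

Continued minus principal equals (-(1/1496)*sqrt(37587)) - ((4/9)*pi)*i.


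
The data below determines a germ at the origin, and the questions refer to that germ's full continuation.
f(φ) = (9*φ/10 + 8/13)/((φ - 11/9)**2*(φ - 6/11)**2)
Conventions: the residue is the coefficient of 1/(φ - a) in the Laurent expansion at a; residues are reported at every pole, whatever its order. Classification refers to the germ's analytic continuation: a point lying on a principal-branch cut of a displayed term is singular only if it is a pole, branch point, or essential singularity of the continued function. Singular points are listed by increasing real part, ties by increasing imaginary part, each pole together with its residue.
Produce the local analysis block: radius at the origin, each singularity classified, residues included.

Denominator factor (φ - 6/11)^2: pole of order 2 at 6/11, modulus 6/11.
Denominator factor (φ - 11/9)^2: pole of order 2 at 11/9, modulus 11/9.
The radius of convergence is the smallest modulus among the singular points: 6/11.
At the order-2 pole 6/11 set g(φ) = (φ - (6/11))^2*f(φ) = (9*φ/10 + 8/13)/(φ - 11/9)**2.
Order-2 pole: residue = g'(a); g'(6/11) = 71184663/7819838, so the residue is 71184663/7819838.
At the order-2 pole 11/9 set g(φ) = (φ - (11/9))^2*f(φ) = (9*φ/10 + 8/13)/(φ - 6/11)**2.
Order-2 pole: residue = g'(a); g'(11/9) = -71184663/7819838, so the residue is -71184663/7819838.
List the singular points by increasing real part (a conjugate pair: the negative imaginary part first).

Radius of convergence at 0: 6/11.
At 6/11: a pole of order 2; residue 71184663/7819838.
At 11/9: a pole of order 2; residue -71184663/7819838.


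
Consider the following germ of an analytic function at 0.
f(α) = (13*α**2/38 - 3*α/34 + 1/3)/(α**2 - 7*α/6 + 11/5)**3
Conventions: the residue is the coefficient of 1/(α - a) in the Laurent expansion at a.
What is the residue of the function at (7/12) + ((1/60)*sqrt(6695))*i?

The factor α**2 - 7*α/6 + 11/5 splits as (α - a)(α - a') with a = (7/12) + ((1/60)*sqrt(6695))*i, a' = (7/12) - ((1/60)*sqrt(6695))*i. At the order-3 pole a set g(α) = (α - a)^3*f(α) = [13*α**2/38 - 3*α/34 + 1/3] / (α - a')^3.
Order-3 pole: residue = g''(a)/2; g''((7/12) + ((1/60)*sqrt(6695))*i) = -((459893160/775432953737)*sqrt(6695))*i, so the residue is -((229946580/775432953737)*sqrt(6695))*i.

The residue is -((229946580/775432953737)*sqrt(6695))*i.


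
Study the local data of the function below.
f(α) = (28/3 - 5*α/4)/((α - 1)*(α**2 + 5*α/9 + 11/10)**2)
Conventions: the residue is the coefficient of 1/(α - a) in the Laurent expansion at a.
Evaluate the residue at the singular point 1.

The residue is 65475/57121.

At the order-1 pole 1 set g(α) = (α - (1))*f(α) = (28/3 - 5*α/4)/(α**2 + 5*α/9 + 11/10)**2.
Simple pole: residue = g(a) at a = 1, which is 65475/57121.


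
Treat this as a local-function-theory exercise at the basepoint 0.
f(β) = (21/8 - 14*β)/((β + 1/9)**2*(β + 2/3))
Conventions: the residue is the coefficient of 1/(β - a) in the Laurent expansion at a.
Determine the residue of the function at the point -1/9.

At the order-2 pole -1/9 set g(β) = (β - (-1/9))^2*f(β) = (21/8 - 14*β)/(β + 2/3).
Order-2 pole: residue = g'(a); g'(-1/9) = -7749/200, so the residue is -7749/200.

The residue is -7749/200.


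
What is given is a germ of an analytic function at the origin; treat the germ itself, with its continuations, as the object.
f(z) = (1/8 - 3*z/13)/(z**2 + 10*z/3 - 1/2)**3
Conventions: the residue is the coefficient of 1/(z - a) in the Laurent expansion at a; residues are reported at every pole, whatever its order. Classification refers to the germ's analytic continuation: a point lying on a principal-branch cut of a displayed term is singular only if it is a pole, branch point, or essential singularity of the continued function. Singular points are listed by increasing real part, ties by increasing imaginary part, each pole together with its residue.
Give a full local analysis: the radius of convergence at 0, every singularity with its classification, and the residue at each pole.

Radius of convergence at 0: -5/3 + (1/6)*sqrt(118).
At -5/3 - (1/6)*sqrt(118): a pole of order 3; residue -(38637/85437664)*sqrt(118).
At -5/3 + (1/6)*sqrt(118): a pole of order 3; residue (38637/85437664)*sqrt(118).

Denominator factor (z**2 + 10*z/3 - 1/2)^3: discriminant 118/9, real irrational roots -5/3 + (1/6)*sqrt(118) and -5/3 - (1/6)*sqrt(118); poles of order 3, moduli -5/3 + (1/6)*sqrt(118) and 5/3 + (1/6)*sqrt(118).
The radius of convergence is the smallest modulus among the singular points: -5/3 + (1/6)*sqrt(118).
The factor z**2 + 10*z/3 - 1/2 splits as (z - a)(z - a') with a = -5/3 - (1/6)*sqrt(118), a' = -5/3 + (1/6)*sqrt(118). At the order-3 pole a set g(z) = (z - a)^3*f(z) = [1/8 - 3*z/13] / (z - a')^3.
Order-3 pole: residue = g''(a)/2; g''(-5/3 - (1/6)*sqrt(118)) = -(38637/42718832)*sqrt(118), so the residue is -(38637/85437664)*sqrt(118).
The factor z**2 + 10*z/3 - 1/2 splits as (z - a)(z - a') with a = -5/3 + (1/6)*sqrt(118), a' = -5/3 - (1/6)*sqrt(118). At the order-3 pole a set g(z) = (z - a)^3*f(z) = [1/8 - 3*z/13] / (z - a')^3.
Order-3 pole: residue = g''(a)/2; g''(-5/3 + (1/6)*sqrt(118)) = (38637/42718832)*sqrt(118), so the residue is (38637/85437664)*sqrt(118).
List the singular points by increasing real part (a conjugate pair: the negative imaginary part first).


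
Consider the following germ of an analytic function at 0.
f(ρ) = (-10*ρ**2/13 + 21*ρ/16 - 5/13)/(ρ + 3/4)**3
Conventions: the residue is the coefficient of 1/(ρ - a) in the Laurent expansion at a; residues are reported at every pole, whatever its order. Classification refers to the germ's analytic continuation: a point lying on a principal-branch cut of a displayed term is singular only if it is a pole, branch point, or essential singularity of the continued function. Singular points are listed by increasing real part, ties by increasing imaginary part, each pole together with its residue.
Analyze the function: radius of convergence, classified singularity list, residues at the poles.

Denominator factor (ρ + 3/4)^3: pole of order 3 at -3/4, modulus 3/4.
The radius of convergence is the smallest modulus among the singular points: 3/4.
At the order-3 pole -3/4 set g(ρ) = (ρ - (-3/4))^3*f(ρ) = -10*ρ**2/13 + 21*ρ/16 - 5/13.
Order-3 pole: residue = g''(a)/2; g''(-3/4) = -20/13, so the residue is -10/13.

Radius of convergence at 0: 3/4.
At -3/4: a pole of order 3; residue -10/13.


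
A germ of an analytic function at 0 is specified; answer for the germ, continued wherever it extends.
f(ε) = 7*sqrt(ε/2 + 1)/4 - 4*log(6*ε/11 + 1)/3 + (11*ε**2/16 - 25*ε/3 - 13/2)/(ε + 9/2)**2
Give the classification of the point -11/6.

The term (-4/3)*log(1 - ε/(-11/6)) has argument 1 - -11/6/(-11/6) = 0 at -11/6: a logarithmic (infinitely-sheeted) branch point; the remaining terms are analytic or single-valued there.

The point is a logarithmic branch point.


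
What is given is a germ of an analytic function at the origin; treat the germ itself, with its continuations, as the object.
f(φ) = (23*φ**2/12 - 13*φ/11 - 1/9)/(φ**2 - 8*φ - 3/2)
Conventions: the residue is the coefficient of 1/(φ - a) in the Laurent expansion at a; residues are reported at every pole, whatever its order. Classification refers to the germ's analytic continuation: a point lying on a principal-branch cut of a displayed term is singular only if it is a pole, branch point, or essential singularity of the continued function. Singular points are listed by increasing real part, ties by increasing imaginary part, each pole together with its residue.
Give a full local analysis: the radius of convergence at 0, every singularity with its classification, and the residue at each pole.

Denominator factor (φ**2 - 8*φ - 3/2): discriminant 70, real irrational roots 4 + (1/2)*sqrt(70) and 4 - (1/2)*sqrt(70); poles of order 1, moduli 4 + (1/2)*sqrt(70) and -4 + (1/2)*sqrt(70).
The radius of convergence is the smallest modulus among the singular points: -4 + (1/2)*sqrt(70).
The factor φ**2 - 8*φ - 3/2 splits as (φ - a)(φ - a') with a = 4 - (1/2)*sqrt(70), a' = 4 + (1/2)*sqrt(70). At the order-1 pole a set g(φ) = (φ - a)*f(φ) = [23*φ**2/12 - 13*φ/11 - 1/9] / (φ - a').
Simple pole: residue = g(a) at a = 4 - (1/2)*sqrt(70), which is 467/66 - (47021/55440)*sqrt(70).
The factor φ**2 - 8*φ - 3/2 splits as (φ - a)(φ - a') with a = 4 + (1/2)*sqrt(70), a' = 4 - (1/2)*sqrt(70). At the order-1 pole a set g(φ) = (φ - a)*f(φ) = [23*φ**2/12 - 13*φ/11 - 1/9] / (φ - a').
Simple pole: residue = g(a) at a = 4 + (1/2)*sqrt(70), which is 467/66 + (47021/55440)*sqrt(70).
List the singular points by increasing real part (a conjugate pair: the negative imaginary part first).

Radius of convergence at 0: -4 + (1/2)*sqrt(70).
At 4 - (1/2)*sqrt(70): a pole of order 1; residue 467/66 - (47021/55440)*sqrt(70).
At 4 + (1/2)*sqrt(70): a pole of order 1; residue 467/66 + (47021/55440)*sqrt(70).


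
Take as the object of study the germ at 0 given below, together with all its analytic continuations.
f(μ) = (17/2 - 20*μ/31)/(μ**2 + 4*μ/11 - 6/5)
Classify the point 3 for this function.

Denominator factors: μ**2 + 4*μ/11 - 6/5 = 489/55 at μ = 3 — none vanishes.
So the germ continues analytically to 3.

The point is a regular point.


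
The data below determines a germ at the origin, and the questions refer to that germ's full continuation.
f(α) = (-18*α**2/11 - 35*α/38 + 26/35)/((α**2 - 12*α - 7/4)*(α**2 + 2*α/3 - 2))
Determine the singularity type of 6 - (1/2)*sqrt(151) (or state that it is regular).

The denominator factor α**2 - 12*α - 7/4 vanishes at 6 - (1/2)*sqrt(151) and appears to the power 1; the numerator there equals -1835557/14630 + (8593/836)*sqrt(151), nonzero, and no other factor vanishes.
Hence a pole whose order is the multiplicity, 1.

The point is a pole of order 1.


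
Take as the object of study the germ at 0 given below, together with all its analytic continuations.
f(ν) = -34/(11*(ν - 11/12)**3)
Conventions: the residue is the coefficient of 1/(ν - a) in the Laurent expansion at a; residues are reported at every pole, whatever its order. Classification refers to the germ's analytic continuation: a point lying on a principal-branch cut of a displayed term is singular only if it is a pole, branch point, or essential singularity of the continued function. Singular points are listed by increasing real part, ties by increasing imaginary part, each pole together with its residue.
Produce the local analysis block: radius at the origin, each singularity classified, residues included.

Denominator factor (ν - 11/12)^3: pole of order 3 at 11/12, modulus 11/12.
The radius of convergence is the smallest modulus among the singular points: 11/12.
At the order-3 pole 11/12 set g(ν) = (ν - (11/12))^3*f(ν) = -34/11.
Order-3 pole: residue = g''(a)/2; g''(11/12) = 0, so the residue is 0.

Radius of convergence at 0: 11/12.
At 11/12: a pole of order 3; residue 0.


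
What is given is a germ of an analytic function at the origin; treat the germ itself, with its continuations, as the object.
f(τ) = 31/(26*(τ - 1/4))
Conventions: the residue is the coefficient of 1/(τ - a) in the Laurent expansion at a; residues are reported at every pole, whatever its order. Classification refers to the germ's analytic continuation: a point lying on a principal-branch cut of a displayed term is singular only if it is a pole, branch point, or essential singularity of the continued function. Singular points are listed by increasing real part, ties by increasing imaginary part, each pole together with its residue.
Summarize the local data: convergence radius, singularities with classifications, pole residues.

Radius of convergence at 0: 1/4.
At 1/4: a pole of order 1; residue 31/26.

Denominator factor (τ - 1/4): pole of order 1 at 1/4, modulus 1/4.
The radius of convergence is the smallest modulus among the singular points: 1/4.
At the order-1 pole 1/4 set g(τ) = (τ - (1/4))*f(τ) = 31/26.
Simple pole: residue = g(a) at a = 1/4, which is 31/26.


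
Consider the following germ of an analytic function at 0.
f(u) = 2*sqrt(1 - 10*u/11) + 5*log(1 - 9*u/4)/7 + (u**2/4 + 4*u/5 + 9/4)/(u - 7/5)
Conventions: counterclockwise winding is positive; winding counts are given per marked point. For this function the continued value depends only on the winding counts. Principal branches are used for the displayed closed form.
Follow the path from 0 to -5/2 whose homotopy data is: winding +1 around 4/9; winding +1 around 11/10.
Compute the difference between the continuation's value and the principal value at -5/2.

Continued minus principal equals (-(24/11)*sqrt(11)) + ((10/7)*pi)*i.

The rational part is single-valued and drops out of the difference; each branch term changes only by its own monodromy.
(5/7)*log(1 - u/(4/9)): each positive loop around 4/9 adds 2*pi*i to the log, so winding +1 contributes (5/7)*(1)*2*pi*i = (10/7)*pi*i.
(2)*sqrt(1 - u/(11/10)): winding +1 is odd, the square root flips sign, contributing -2*(2)*sqrt(1 - (-5/2)/(11/10)) = -2*(2)*sqrt(36/11) = -(24/11)*sqrt(11).
Summing the contributions at u = -5/2 gives (-(24/11)*sqrt(11)) + ((10/7)*pi)*i.


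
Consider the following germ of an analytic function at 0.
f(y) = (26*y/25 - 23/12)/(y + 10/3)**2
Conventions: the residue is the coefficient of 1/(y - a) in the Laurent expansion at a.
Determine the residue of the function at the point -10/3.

The residue is 26/25.

At the order-2 pole -10/3 set g(y) = (y - (-10/3))^2*f(y) = 26*y/25 - 23/12.
Order-2 pole: residue = g'(a); g'(-10/3) = 26/25, so the residue is 26/25.
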